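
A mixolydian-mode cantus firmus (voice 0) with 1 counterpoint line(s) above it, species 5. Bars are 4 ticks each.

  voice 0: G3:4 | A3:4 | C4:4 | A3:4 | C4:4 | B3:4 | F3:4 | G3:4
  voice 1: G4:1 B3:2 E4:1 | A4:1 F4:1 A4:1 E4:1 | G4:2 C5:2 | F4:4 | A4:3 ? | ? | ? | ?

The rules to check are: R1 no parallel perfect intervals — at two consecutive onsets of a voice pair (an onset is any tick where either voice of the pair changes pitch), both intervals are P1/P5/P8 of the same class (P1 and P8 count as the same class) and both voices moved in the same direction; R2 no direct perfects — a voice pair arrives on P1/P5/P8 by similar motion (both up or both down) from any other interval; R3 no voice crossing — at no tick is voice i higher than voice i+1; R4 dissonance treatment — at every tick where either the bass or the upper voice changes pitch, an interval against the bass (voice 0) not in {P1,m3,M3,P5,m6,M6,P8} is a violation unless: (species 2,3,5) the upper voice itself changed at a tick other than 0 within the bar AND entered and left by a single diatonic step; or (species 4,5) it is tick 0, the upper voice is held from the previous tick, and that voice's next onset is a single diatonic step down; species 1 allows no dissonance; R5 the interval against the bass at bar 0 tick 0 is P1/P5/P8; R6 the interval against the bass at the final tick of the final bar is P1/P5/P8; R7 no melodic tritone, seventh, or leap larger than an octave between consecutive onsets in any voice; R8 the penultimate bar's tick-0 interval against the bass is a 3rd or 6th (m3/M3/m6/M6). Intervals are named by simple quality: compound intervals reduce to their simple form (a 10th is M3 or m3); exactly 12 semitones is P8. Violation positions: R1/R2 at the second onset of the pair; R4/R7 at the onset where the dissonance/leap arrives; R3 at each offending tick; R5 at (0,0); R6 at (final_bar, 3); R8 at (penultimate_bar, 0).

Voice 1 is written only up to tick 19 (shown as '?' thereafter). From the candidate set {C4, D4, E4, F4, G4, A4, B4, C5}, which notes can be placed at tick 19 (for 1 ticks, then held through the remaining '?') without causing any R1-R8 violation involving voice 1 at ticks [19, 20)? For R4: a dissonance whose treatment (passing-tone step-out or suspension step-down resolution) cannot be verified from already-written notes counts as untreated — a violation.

{A4, C4, C5, E4, G4}

C4: legal
D4: violates R4
E4: legal
F4: violates R4
G4: legal
A4: legal
B4: violates R4
C5: legal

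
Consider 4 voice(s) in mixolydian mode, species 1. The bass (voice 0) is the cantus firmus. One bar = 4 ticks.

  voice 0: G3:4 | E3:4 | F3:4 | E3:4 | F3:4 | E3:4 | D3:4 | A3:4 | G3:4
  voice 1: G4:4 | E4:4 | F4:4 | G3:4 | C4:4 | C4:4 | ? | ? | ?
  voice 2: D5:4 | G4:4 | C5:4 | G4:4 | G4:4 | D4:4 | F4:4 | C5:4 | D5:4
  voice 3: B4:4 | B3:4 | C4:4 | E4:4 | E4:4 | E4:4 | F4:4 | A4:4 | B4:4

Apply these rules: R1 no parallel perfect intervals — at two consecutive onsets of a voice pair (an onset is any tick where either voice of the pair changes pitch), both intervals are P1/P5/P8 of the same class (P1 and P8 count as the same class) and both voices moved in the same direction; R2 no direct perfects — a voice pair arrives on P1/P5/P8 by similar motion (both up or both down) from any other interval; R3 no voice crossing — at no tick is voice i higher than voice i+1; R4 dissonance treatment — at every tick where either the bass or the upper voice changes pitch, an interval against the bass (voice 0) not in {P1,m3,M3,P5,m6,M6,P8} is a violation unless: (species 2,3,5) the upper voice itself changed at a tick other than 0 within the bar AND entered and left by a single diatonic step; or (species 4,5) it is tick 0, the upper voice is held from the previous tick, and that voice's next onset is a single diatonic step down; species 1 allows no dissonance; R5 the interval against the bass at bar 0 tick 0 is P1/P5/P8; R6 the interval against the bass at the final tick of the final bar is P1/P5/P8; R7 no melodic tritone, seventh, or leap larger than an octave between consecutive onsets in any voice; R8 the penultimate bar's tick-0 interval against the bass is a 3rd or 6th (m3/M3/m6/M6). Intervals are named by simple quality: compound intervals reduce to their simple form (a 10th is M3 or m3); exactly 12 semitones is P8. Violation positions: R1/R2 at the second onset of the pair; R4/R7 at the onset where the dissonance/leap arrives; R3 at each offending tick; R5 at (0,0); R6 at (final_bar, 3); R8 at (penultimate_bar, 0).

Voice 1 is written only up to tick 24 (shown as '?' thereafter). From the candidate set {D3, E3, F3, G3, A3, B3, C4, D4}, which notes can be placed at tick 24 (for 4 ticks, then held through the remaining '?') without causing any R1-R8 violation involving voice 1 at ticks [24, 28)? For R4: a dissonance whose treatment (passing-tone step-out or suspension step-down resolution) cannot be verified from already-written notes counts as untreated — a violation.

{B3, D4, F3}

D3: violates R2,R7
E3: violates R4
F3: legal
G3: violates R4
A3: violates R2
B3: legal
C4: violates R4
D4: legal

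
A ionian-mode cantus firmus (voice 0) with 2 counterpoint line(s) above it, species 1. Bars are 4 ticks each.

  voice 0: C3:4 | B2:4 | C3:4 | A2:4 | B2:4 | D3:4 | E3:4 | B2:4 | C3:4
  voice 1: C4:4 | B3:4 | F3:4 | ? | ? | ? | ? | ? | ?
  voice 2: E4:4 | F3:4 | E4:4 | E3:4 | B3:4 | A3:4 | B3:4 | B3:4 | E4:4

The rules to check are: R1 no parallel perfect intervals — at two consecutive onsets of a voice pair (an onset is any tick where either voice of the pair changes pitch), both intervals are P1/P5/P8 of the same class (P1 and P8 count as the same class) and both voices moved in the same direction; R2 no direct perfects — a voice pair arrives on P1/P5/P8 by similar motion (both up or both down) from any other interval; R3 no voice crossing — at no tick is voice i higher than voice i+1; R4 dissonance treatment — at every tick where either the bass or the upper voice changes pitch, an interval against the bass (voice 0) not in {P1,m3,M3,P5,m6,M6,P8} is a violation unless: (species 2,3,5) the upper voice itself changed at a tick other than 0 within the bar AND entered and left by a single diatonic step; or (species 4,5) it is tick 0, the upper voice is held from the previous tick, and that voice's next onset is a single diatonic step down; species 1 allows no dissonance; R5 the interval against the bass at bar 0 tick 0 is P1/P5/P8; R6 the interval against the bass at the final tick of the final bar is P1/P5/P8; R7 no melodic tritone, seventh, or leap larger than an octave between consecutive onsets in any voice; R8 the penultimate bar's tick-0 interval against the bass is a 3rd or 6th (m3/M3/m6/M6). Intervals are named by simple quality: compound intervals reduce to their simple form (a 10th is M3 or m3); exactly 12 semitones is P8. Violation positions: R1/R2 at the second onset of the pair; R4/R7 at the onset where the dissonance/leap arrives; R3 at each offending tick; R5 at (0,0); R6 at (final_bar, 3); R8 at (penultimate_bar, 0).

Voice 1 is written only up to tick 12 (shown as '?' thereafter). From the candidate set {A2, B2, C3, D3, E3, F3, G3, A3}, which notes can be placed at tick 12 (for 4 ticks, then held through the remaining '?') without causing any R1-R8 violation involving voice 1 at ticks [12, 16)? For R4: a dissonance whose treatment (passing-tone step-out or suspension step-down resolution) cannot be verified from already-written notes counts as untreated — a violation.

{C3}

A2: violates R2
B2: violates R4,R7
C3: legal
D3: violates R4
E3: violates R2
F3: violates R3
G3: violates R3,R4
A3: violates R3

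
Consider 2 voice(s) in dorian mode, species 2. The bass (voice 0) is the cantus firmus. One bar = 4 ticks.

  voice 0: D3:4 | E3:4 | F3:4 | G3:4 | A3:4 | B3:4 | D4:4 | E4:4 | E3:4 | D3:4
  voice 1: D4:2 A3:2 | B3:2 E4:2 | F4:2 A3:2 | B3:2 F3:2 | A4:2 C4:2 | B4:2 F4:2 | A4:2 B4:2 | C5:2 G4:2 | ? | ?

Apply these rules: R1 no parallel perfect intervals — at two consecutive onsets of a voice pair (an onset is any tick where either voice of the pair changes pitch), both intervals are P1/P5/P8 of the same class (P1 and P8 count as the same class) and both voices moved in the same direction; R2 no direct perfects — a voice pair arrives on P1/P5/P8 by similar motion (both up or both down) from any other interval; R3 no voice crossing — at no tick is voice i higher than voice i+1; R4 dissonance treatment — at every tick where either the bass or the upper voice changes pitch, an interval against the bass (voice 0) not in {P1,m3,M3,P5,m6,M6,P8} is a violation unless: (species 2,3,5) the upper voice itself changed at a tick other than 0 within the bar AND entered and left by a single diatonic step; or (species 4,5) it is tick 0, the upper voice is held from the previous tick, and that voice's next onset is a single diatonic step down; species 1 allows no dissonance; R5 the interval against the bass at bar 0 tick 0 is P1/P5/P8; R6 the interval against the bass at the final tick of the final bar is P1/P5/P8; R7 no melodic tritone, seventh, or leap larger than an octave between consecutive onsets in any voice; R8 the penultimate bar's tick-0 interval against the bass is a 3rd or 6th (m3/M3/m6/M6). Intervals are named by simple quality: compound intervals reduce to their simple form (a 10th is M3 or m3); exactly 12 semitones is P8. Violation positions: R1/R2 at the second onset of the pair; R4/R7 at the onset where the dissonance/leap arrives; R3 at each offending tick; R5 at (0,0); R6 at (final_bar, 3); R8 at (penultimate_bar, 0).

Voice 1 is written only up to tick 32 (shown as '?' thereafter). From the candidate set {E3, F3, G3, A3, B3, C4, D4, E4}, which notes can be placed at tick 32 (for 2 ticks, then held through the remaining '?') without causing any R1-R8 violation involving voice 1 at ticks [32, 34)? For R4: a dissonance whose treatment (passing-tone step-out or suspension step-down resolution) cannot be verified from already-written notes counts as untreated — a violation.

E3: violates R2,R7,R8
F3: violates R4,R7,R8
G3: legal
A3: violates R4,R7,R8
B3: violates R2,R8
C4: legal
D4: violates R4,R8
E4: violates R2,R8

{C4, G3}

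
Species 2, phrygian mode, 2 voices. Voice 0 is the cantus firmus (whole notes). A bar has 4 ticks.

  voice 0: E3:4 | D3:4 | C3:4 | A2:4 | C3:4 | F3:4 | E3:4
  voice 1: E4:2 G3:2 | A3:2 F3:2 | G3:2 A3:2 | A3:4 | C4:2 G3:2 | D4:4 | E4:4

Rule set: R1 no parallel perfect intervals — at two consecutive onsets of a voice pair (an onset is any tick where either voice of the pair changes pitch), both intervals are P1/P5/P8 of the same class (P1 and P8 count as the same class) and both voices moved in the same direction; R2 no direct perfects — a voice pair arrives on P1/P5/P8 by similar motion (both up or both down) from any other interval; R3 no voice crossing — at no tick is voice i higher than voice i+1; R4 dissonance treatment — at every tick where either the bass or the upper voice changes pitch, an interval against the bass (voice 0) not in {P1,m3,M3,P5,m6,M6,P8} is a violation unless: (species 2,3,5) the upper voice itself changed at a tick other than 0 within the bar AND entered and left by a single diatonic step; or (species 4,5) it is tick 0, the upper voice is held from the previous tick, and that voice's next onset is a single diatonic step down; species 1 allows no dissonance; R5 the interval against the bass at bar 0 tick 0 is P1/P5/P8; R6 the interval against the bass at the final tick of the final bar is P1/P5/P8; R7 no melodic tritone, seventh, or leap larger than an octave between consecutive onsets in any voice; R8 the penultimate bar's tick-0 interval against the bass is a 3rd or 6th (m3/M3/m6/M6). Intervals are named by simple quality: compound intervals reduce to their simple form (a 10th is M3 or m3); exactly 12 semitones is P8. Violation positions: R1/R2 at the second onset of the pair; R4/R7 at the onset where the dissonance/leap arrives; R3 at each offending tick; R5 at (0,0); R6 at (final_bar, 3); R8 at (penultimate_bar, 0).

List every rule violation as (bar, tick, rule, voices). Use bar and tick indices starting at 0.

bar 0: v0=E3 v1=E4 downbeat P8
bar 1: v0=D3 v1=A3 downbeat P5
bar 2: v0=C3 v1=G3 downbeat P5
bar 3: v0=A2 v1=A3 downbeat P8
bar 4: v0=C3 v1=C4 downbeat P8
bar 5: v0=F3 v1=D4 downbeat M6
bar 6: v0=E3 v1=E4 downbeat P8
  -> R1 @ bar 4 tick 0 v(0, 1): A2/A3 P8 -> C3/C4 P8 similar

(4, 0, R1, (0, 1))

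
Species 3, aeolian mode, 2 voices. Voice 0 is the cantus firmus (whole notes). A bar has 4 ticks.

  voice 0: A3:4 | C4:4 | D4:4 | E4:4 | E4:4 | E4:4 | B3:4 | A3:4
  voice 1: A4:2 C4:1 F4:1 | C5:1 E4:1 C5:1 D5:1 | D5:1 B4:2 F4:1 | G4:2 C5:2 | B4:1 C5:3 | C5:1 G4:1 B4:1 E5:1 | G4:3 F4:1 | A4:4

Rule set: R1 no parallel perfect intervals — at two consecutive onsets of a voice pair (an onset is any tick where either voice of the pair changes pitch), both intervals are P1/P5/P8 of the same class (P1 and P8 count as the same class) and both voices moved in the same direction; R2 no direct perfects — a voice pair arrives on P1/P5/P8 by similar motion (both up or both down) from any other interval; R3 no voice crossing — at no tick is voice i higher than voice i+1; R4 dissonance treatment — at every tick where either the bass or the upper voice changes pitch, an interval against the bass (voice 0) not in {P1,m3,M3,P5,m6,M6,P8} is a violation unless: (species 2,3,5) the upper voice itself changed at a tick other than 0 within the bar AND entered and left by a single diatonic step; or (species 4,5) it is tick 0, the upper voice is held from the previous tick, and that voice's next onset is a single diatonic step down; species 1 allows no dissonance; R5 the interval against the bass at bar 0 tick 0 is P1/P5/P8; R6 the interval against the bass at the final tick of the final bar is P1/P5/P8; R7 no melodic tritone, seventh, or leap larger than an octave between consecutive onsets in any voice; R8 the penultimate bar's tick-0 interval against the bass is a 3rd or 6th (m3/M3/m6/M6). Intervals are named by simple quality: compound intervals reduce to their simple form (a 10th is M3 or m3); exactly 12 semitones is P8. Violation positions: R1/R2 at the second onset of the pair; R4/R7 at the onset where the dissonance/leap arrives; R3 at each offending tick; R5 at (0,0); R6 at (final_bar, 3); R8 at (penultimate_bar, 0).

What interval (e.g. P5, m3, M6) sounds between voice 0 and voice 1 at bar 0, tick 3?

m6

voice 0=A3 voice 1=F4 -> m6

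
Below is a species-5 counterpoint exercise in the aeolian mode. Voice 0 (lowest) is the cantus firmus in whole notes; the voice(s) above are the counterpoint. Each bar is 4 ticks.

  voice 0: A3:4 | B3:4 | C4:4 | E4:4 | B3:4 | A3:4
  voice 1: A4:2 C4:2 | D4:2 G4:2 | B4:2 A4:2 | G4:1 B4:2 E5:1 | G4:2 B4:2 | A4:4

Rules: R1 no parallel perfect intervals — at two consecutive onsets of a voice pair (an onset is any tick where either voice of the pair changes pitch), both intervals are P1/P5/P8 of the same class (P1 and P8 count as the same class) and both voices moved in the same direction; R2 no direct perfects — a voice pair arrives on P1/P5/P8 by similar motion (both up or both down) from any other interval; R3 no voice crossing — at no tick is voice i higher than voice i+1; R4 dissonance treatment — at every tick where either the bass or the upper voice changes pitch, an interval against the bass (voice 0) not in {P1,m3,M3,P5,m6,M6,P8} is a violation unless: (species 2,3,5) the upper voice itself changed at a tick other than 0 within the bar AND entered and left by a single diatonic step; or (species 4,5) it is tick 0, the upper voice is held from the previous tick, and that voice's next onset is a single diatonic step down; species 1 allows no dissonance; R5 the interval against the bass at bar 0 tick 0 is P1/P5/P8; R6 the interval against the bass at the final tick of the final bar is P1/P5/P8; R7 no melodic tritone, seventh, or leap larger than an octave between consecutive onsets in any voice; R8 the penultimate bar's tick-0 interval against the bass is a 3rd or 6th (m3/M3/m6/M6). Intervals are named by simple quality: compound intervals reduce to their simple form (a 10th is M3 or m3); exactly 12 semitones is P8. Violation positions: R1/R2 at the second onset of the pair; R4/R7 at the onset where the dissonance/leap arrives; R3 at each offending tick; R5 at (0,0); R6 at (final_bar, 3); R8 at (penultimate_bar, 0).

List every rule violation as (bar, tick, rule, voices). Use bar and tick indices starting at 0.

(2, 0, R4, (0, 1))
(5, 0, R1, (0, 1))

bar 0: v0=A3 v1=A4 downbeat P8
bar 1: v0=B3 v1=D4 downbeat m3
bar 2: v0=C4 v1=B4 downbeat M7
bar 3: v0=E4 v1=G4 downbeat m3
bar 4: v0=B3 v1=G4 downbeat m6
bar 5: v0=A3 v1=A4 downbeat P8
  -> R4 @ bar 2 tick 0 v(0, 1): C4/B4 M7 untreated
  -> R1 @ bar 5 tick 0 v(0, 1): B3/B4 P8 -> A3/A4 P8 similar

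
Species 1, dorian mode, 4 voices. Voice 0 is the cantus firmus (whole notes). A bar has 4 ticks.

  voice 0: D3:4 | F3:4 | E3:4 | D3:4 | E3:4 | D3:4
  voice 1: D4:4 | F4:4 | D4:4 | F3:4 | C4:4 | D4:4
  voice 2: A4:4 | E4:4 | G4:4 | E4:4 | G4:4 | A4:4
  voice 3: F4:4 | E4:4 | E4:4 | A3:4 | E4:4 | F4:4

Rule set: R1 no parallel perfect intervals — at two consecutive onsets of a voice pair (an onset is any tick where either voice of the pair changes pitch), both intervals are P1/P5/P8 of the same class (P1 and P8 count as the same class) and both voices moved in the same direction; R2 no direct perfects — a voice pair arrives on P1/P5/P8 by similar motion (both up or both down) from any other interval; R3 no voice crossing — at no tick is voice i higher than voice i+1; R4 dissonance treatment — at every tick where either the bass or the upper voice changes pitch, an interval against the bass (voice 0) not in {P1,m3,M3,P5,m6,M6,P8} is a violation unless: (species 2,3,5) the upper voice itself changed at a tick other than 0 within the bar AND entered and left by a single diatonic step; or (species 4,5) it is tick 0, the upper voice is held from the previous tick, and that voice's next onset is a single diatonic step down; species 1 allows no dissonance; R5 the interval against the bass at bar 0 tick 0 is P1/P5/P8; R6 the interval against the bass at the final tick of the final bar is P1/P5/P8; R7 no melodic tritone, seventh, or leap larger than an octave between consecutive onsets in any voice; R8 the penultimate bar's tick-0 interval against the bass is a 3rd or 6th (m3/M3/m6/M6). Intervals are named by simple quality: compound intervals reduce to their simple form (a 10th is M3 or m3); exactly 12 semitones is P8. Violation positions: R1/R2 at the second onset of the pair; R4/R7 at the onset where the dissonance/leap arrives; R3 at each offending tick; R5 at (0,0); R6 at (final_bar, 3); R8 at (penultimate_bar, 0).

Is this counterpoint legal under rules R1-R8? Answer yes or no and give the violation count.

bar 0: v0=D3 v1=D4 v2=A4 v3=F4 (m3)
bar 1: v0=F3 v1=F4 v2=E4 v3=E4 (M7)
bar 2: v0=E3 v1=D4 v2=G4 v3=E4 (P8)
bar 3: v0=D3 v1=F3 v2=E4 v3=A3 (P5)
bar 4: v0=E3 v1=C4 v2=G4 v3=E4 (P8)
bar 5: v0=D3 v1=D4 v2=A4 v3=F4 (m3)
  R3 @ bar0.0: A4 above F4
  R5 @ bar0.0: opens on m3
  R3 @ bar0.1: A4 above F4
  R3 @ bar0.2: A4 above F4
  R3 @ bar0.3: A4 above F4
  R1 @ bar1.0: D3/D4 P8 -> F3/F4 P8 similar
  R2 @ bar1.0: A4/F4 M3 -> E4/E4 P1 similar
  R3 @ bar1.0: F4 above E4
  R4 @ bar1.0: F3/E4 M7 untreated
  R4 @ bar1.0: F3/E4 M7 untreated
  R3 @ bar1.1: F4 above E4
  R3 @ bar1.2: F4 above E4
  R3 @ bar1.3: F4 above E4
  R3 @ bar2.0: G4 above E4
  R4 @ bar2.0: E3/D4 m7 untreated
  R3 @ bar2.1: G4 above E4
  R3 @ bar2.2: G4 above E4
  R3 @ bar2.3: G4 above E4
  R2 @ bar3.0: E3/E4 P8 -> D3/A3 P5 similar
  R2 @ bar3.0: G4/E4 m3 -> E4/A3 P5 similar
  R3 @ bar3.0: E4 above A3
  R4 @ bar3.0: D3/E4 M2 untreated
  R3 @ bar3.1: E4 above A3
  R3 @ bar3.2: E4 above A3
  R3 @ bar3.3: E4 above A3
  R2 @ bar4.0: D3/A3 P5 -> E3/E4 P8 similar
  R2 @ bar4.0: F3/E4 M7 -> C4/G4 P5 similar
  R3 @ bar4.0: G4 above E4
  R8 @ bar4.0: penult P8 not 3rd/6th
  R3 @ bar4.1: G4 above E4
  R3 @ bar4.2: G4 above E4
  R3 @ bar4.3: G4 above E4
  R1 @ bar5.0: C4/G4 P5 -> D4/A4 P5 similar
  R3 @ bar5.0: A4 above F4
  R3 @ bar5.1: A4 above F4
  R3 @ bar5.2: A4 above F4
  R3 @ bar5.3: A4 above F4
  R6 @ bar5.3: closes on m3

No (38 violations)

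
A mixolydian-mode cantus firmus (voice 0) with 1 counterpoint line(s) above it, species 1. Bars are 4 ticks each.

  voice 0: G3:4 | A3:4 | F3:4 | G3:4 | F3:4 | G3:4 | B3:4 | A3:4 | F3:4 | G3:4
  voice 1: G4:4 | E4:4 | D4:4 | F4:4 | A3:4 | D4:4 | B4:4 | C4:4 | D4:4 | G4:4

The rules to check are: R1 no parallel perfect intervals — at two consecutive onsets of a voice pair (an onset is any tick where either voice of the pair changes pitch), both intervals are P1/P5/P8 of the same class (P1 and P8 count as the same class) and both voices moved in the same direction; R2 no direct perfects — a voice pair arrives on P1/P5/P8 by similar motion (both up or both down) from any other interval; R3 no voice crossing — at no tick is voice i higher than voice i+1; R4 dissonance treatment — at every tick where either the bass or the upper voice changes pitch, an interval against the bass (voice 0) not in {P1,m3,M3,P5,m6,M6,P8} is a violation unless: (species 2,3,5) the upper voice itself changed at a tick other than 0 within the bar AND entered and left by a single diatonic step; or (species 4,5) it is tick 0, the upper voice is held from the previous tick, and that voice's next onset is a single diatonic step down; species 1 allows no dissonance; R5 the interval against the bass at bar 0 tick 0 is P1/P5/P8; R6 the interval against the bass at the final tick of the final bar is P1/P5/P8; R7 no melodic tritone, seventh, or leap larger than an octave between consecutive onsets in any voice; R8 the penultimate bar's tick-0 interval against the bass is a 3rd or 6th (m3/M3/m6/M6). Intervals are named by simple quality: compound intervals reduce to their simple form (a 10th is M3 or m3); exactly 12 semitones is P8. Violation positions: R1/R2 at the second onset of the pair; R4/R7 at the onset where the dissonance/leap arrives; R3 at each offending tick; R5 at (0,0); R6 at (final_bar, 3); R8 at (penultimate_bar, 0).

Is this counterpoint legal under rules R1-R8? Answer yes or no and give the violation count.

No (5 violations)

bar 0: v0=G3 v1=G4 (P8)
bar 1: v0=A3 v1=E4 (P5)
bar 2: v0=F3 v1=D4 (M6)
bar 3: v0=G3 v1=F4 (m7)
bar 4: v0=F3 v1=A3 (M3)
bar 5: v0=G3 v1=D4 (P5)
bar 6: v0=B3 v1=B4 (P8)
bar 7: v0=A3 v1=C4 (m3)
bar 8: v0=F3 v1=D4 (M6)
bar 9: v0=G3 v1=G4 (P8)
  R4 @ bar3.0: G3/F4 m7 untreated
  R2 @ bar5.0: F3/A3 M3 -> G3/D4 P5 similar
  R2 @ bar6.0: G3/D4 P5 -> B3/B4 P8 similar
  R7 @ bar7.0: B4->C4 leap 11st
  R2 @ bar9.0: F3/D4 M6 -> G3/G4 P8 similar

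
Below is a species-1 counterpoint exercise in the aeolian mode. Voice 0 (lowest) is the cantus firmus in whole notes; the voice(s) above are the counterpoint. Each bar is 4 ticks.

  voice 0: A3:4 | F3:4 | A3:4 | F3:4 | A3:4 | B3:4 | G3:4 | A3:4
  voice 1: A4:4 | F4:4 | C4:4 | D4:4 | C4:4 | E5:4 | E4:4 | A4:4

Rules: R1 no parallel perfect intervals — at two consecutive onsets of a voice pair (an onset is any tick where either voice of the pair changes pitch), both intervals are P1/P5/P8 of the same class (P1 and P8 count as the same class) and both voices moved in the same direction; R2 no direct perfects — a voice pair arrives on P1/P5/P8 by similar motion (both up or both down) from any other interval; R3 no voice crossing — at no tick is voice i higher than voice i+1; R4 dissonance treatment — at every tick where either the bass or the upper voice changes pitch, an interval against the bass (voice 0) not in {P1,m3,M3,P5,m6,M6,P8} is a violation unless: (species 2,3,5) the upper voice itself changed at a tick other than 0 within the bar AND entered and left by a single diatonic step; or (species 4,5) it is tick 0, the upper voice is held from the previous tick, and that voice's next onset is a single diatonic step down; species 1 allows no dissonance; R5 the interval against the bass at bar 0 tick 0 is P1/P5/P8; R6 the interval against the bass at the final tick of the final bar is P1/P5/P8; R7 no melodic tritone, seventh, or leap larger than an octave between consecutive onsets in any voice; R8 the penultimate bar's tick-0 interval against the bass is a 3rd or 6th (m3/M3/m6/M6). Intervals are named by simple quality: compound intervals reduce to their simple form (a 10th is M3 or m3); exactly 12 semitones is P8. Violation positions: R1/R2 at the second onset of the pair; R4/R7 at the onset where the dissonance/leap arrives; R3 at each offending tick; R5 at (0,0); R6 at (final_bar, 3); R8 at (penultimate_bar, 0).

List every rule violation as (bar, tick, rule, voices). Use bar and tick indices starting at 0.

(1, 0, R1, (0, 1))
(5, 0, R4, (0, 1))
(5, 0, R7, (1,))
(7, 0, R2, (0, 1))

bar 0: v0=A3 v1=A4 downbeat P8
bar 1: v0=F3 v1=F4 downbeat P8
bar 2: v0=A3 v1=C4 downbeat m3
bar 3: v0=F3 v1=D4 downbeat M6
bar 4: v0=A3 v1=C4 downbeat m3
bar 5: v0=B3 v1=E5 downbeat P4
bar 6: v0=G3 v1=E4 downbeat M6
bar 7: v0=A3 v1=A4 downbeat P8
  -> R1 @ bar 1 tick 0 v(0, 1): A3/A4 P8 -> F3/F4 P8 similar
  -> R4 @ bar 5 tick 0 v(0, 1): B3/E5 P4 untreated
  -> R7 @ bar 5 tick 0 v(1,): C4->E5 leap 16st
  -> R2 @ bar 7 tick 0 v(0, 1): G3/E4 M6 -> A3/A4 P8 similar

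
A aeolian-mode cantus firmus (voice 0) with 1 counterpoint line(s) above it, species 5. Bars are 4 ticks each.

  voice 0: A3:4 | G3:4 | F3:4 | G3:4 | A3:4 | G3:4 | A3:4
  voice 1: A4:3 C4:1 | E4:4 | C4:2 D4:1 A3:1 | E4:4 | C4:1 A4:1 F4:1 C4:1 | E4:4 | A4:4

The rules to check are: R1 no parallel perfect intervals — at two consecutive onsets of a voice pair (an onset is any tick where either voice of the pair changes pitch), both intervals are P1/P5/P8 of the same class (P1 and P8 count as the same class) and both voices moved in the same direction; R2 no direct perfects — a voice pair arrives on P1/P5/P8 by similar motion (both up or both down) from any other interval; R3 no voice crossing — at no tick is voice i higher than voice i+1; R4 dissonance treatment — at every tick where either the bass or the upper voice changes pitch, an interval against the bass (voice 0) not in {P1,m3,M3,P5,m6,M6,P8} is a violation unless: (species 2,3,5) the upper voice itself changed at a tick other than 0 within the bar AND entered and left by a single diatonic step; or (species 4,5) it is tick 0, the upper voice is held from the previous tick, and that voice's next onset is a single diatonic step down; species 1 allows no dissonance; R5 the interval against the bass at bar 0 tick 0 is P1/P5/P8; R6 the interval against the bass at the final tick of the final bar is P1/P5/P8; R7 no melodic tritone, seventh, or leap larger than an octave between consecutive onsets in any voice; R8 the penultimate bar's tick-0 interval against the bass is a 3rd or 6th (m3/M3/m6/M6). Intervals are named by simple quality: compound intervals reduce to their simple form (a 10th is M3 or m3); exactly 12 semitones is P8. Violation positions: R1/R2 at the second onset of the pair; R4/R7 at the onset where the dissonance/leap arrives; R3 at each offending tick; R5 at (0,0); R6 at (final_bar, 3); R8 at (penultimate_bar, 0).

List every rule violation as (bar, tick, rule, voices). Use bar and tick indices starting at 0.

(2, 0, R2, (0, 1))
(6, 0, R2, (0, 1))

bar 0: v0=A3 v1=A4 downbeat P8
bar 1: v0=G3 v1=E4 downbeat M6
bar 2: v0=F3 v1=C4 downbeat P5
bar 3: v0=G3 v1=E4 downbeat M6
bar 4: v0=A3 v1=C4 downbeat m3
bar 5: v0=G3 v1=E4 downbeat M6
bar 6: v0=A3 v1=A4 downbeat P8
  -> R2 @ bar 2 tick 0 v(0, 1): G3/E4 M6 -> F3/C4 P5 similar
  -> R2 @ bar 6 tick 0 v(0, 1): G3/E4 M6 -> A3/A4 P8 similar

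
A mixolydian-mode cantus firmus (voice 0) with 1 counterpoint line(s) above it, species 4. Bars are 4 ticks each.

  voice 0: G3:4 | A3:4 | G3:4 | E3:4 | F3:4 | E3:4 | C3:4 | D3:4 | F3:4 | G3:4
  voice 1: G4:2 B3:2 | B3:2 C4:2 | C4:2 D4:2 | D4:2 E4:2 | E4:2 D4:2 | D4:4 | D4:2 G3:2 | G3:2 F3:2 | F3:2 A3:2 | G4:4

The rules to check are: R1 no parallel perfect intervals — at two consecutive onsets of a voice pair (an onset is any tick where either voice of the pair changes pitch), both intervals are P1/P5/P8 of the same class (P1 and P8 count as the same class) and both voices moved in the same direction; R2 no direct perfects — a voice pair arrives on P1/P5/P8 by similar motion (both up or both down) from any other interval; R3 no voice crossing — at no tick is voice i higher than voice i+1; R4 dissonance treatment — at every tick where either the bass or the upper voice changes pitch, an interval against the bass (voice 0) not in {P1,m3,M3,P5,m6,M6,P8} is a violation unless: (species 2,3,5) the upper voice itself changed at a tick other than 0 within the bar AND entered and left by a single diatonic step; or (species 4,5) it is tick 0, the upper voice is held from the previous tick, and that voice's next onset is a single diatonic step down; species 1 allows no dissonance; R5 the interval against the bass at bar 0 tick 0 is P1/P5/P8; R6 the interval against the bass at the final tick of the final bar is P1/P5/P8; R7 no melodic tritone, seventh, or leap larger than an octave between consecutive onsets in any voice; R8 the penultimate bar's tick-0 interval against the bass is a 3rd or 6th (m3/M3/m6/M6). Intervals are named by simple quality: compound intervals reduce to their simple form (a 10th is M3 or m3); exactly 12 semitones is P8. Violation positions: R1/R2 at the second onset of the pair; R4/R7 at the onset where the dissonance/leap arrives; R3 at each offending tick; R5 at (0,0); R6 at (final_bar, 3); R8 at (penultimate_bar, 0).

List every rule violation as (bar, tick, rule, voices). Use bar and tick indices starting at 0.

bar 0: v0=G3 v1=G4 downbeat P8
bar 1: v0=A3 v1=B3 downbeat M2
bar 2: v0=G3 v1=C4 downbeat P4
bar 3: v0=E3 v1=D4 downbeat m7
bar 4: v0=F3 v1=E4 downbeat M7
bar 5: v0=E3 v1=D4 downbeat m7
bar 6: v0=C3 v1=D4 downbeat M2
bar 7: v0=D3 v1=G3 downbeat P4
bar 8: v0=F3 v1=F3 downbeat P1
bar 9: v0=G3 v1=G4 downbeat P8
  -> R4 @ bar 1 tick 0 v(0, 1): A3/B3 M2 untreated
  -> R4 @ bar 2 tick 0 v(0, 1): G3/C4 P4 untreated
  -> R4 @ bar 3 tick 0 v(0, 1): E3/D4 m7 untreated
  -> R4 @ bar 5 tick 0 v(0, 1): E3/D4 m7 untreated
  -> R4 @ bar 6 tick 0 v(0, 1): C3/D4 M2 untreated
  -> R8 @ bar 8 tick 0 v(0, 1): penult P1 not 3rd/6th
  -> R2 @ bar 9 tick 0 v(0, 1): F3/A3 M3 -> G3/G4 P8 similar
  -> R7 @ bar 9 tick 0 v(1,): A3->G4 leap 10st

(1, 0, R4, (0, 1))
(2, 0, R4, (0, 1))
(3, 0, R4, (0, 1))
(5, 0, R4, (0, 1))
(6, 0, R4, (0, 1))
(8, 0, R8, (0, 1))
(9, 0, R2, (0, 1))
(9, 0, R7, (1,))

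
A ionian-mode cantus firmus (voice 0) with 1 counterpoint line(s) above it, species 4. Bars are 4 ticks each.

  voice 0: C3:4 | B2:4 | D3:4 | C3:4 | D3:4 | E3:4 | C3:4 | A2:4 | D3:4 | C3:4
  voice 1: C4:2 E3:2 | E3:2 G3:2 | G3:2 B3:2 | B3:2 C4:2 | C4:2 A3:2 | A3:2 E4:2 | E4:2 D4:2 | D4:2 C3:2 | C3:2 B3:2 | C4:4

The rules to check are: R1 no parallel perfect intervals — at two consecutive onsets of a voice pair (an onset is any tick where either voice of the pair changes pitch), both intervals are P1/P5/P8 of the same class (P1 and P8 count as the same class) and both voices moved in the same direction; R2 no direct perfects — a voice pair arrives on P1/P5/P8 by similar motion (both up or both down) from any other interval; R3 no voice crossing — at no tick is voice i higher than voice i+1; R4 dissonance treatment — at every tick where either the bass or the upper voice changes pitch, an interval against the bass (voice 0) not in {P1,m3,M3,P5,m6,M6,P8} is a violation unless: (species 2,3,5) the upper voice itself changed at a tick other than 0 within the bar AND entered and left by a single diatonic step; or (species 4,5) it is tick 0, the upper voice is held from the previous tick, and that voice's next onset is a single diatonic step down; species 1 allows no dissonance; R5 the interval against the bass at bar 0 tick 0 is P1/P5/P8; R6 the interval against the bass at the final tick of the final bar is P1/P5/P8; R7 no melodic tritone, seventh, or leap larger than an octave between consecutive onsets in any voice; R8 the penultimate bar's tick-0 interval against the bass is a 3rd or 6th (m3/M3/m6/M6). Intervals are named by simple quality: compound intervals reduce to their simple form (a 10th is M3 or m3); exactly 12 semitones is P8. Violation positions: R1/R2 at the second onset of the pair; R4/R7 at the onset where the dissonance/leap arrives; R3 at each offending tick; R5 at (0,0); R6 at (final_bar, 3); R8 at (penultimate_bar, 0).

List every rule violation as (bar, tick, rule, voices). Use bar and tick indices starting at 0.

(1, 0, R4, (0, 1))
(2, 0, R4, (0, 1))
(3, 0, R4, (0, 1))
(4, 0, R4, (0, 1))
(5, 0, R4, (0, 1))
(6, 2, R4, (0, 1))
(7, 0, R4, (0, 1))
(7, 2, R7, (1,))
(8, 0, R3, (0, 1))
(8, 0, R4, (0, 1))
(8, 0, R8, (0, 1))
(8, 1, R3, (0, 1))
(8, 2, R7, (1,))

bar 0: v0=C3 v1=C4 downbeat P8
bar 1: v0=B2 v1=E3 downbeat P4
bar 2: v0=D3 v1=G3 downbeat P4
bar 3: v0=C3 v1=B3 downbeat M7
bar 4: v0=D3 v1=C4 downbeat m7
bar 5: v0=E3 v1=A3 downbeat P4
bar 6: v0=C3 v1=E4 downbeat M3
bar 7: v0=A2 v1=D4 downbeat P4
bar 8: v0=D3 v1=C3 downbeat M2
bar 9: v0=C3 v1=C4 downbeat P8
  -> R4 @ bar 1 tick 0 v(0, 1): B2/E3 P4 untreated
  -> R4 @ bar 2 tick 0 v(0, 1): D3/G3 P4 untreated
  -> R4 @ bar 3 tick 0 v(0, 1): C3/B3 M7 untreated
  -> R4 @ bar 4 tick 0 v(0, 1): D3/C4 m7 untreated
  -> R4 @ bar 5 tick 0 v(0, 1): E3/A3 P4 untreated
  -> R4 @ bar 6 tick 2 v(0, 1): C3/D4 M2 untreated
  -> R4 @ bar 7 tick 0 v(0, 1): A2/D4 P4 untreated
  -> R7 @ bar 7 tick 2 v(1,): D4->C3 leap 14st
  -> R3 @ bar 8 tick 0 v(0, 1): D3 above C3
  -> R4 @ bar 8 tick 0 v(0, 1): D3/C3 M2 untreated
  -> R8 @ bar 8 tick 0 v(0, 1): penult M2 not 3rd/6th
  -> R3 @ bar 8 tick 1 v(0, 1): D3 above C3
  -> R7 @ bar 8 tick 2 v(1,): C3->B3 leap 11st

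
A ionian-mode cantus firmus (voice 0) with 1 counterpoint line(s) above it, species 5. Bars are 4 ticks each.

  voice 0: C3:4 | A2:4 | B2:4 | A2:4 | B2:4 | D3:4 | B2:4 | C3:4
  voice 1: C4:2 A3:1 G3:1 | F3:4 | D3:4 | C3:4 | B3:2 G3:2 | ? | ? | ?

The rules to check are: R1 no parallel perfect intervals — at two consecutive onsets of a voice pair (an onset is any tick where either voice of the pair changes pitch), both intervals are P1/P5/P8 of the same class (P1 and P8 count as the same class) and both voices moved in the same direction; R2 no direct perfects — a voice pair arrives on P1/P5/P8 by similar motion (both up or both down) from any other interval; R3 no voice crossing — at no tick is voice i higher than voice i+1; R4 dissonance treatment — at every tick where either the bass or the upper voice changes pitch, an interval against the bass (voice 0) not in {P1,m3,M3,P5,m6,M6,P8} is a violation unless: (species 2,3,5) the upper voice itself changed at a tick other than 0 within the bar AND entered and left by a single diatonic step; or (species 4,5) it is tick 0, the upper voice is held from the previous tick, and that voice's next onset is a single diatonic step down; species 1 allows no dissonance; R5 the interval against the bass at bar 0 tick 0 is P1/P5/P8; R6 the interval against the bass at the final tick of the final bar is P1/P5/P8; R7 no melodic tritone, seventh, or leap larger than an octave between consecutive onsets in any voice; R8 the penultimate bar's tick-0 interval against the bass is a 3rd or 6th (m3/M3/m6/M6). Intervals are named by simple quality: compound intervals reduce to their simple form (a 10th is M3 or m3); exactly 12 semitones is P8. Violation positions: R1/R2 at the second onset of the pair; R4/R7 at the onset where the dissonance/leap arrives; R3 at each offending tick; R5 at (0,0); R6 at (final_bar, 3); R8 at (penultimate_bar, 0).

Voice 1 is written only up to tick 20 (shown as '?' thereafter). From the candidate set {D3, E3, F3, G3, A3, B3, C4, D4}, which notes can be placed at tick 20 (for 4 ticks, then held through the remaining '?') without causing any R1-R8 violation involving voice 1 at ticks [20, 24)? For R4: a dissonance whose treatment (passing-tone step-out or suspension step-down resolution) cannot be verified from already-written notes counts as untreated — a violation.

{B3, D3, F3}

D3: legal
E3: violates R4
F3: legal
G3: violates R4
A3: violates R2
B3: legal
C4: violates R4
D4: violates R2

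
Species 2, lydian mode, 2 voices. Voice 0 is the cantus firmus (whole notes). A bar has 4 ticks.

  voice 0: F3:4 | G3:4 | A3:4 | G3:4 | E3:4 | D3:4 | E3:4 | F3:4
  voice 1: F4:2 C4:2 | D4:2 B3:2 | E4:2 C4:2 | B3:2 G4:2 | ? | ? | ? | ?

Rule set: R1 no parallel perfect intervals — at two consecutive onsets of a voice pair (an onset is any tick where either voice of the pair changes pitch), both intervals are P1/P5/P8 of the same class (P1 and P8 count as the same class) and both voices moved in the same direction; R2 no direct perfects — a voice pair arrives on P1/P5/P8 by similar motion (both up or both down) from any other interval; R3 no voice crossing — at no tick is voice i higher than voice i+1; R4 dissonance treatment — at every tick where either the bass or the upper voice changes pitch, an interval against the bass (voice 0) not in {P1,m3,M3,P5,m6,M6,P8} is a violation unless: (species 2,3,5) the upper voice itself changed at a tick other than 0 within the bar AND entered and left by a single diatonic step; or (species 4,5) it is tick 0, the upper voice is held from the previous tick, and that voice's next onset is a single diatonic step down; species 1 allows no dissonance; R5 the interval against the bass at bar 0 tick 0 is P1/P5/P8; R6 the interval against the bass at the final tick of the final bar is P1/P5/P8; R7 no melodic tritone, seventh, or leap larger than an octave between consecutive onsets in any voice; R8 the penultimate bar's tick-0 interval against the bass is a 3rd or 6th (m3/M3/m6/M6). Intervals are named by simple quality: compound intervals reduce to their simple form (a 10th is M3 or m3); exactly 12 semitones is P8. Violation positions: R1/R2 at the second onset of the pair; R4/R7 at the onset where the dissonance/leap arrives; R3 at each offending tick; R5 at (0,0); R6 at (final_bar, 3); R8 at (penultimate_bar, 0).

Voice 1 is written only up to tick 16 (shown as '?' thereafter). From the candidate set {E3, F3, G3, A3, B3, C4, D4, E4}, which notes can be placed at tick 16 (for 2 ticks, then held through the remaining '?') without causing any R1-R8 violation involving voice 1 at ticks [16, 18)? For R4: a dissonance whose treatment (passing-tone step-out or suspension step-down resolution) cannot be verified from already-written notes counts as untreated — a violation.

{C4, G3}

E3: violates R1,R7
F3: violates R4,R7
G3: legal
A3: violates R4,R7
B3: violates R2
C4: legal
D4: violates R4
E4: violates R1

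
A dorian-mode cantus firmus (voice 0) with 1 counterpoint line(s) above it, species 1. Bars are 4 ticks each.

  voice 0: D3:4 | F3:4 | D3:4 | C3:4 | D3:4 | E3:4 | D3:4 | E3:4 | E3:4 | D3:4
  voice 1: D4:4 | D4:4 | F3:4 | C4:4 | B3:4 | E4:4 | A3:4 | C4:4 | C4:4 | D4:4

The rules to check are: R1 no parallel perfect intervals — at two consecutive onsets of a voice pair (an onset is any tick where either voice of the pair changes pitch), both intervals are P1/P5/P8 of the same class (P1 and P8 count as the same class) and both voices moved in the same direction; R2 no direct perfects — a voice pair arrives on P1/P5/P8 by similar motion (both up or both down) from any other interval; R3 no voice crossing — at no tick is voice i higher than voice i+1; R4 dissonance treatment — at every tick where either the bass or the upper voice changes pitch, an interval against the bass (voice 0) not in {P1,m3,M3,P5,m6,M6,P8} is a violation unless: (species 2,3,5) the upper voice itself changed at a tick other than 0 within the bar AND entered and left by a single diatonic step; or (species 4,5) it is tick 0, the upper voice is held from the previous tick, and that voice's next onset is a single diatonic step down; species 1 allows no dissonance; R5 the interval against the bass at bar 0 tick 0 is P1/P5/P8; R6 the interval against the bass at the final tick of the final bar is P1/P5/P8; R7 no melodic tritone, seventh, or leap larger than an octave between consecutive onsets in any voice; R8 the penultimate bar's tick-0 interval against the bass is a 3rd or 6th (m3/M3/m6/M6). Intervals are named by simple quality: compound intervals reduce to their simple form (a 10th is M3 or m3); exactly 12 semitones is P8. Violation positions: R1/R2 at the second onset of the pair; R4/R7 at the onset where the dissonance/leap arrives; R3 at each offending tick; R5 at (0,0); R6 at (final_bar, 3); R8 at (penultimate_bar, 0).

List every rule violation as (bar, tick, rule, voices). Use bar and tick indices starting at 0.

bar 0: v0=D3 v1=D4 downbeat P8
bar 1: v0=F3 v1=D4 downbeat M6
bar 2: v0=D3 v1=F3 downbeat m3
bar 3: v0=C3 v1=C4 downbeat P8
bar 4: v0=D3 v1=B3 downbeat M6
bar 5: v0=E3 v1=E4 downbeat P8
bar 6: v0=D3 v1=A3 downbeat P5
bar 7: v0=E3 v1=C4 downbeat m6
bar 8: v0=E3 v1=C4 downbeat m6
bar 9: v0=D3 v1=D4 downbeat P8
  -> R2 @ bar 5 tick 0 v(0, 1): D3/B3 M6 -> E3/E4 P8 similar
  -> R2 @ bar 6 tick 0 v(0, 1): E3/E4 P8 -> D3/A3 P5 similar

(5, 0, R2, (0, 1))
(6, 0, R2, (0, 1))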